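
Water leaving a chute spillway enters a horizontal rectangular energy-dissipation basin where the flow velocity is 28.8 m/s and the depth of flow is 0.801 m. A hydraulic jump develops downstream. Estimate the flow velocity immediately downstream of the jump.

Fr₁ = V₁/√(g·y₁) = 28.8/√(9.81×0.801) = 10.3.
Bélanger equation: y₂/y₁ = ½[√(1 + 8Fr₁²) − 1] = ½[√845.4 − 1] = 14.0.
y₂ = 14.0 × 0.801 = 11.2 m.
q = V₁·y₁ = 28.8 × 0.801 = 23.1 m²/s.
V₂ = q/y₂ = 23.1/11.2 = 2.05 m/s.

V₂ = 2.05 m/s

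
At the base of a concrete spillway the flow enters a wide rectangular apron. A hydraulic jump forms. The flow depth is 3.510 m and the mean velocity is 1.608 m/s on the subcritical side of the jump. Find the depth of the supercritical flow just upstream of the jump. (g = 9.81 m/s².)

y₁ = 0.4654 m

Fr₂ = V₂/√(g·y₂) = 1.608/√(9.81×3.510) = 0.2740.
The Bélanger relation is symmetric: y₁/y₂ = ½[√(1 + 8Fr₂²) − 1] = ½[√1.6007 − 1] = 0.1326.
y₁ = 0.1326 × 3.510 = 0.4654 m.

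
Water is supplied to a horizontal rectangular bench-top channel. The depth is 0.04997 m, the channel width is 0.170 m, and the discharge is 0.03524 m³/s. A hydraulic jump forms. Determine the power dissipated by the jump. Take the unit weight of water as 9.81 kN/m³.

P = 0.1793 kW

q = Q/b = 0.03524/0.170 = 0.2073 m²/s; V₁ = q/y₁ = 4.148 m/s. Fr₁ = V₁/√(g·y₁) = 5.925.
Conjugate-depth relation: y₂/y₁ = ½[√(1 + 8Fr₁²) − 1] = ½[√281.85 − 1] = 7.894.
y₂ = 7.894 × 0.04997 = 0.3945 m.
V₂ = q/y₂ = 0.2073/0.3945 = 0.5255 m/s. E₁ = y₁ + V₁²/2g = 0.9271 m; E₂ = y₂ + V₂²/2g = 0.4085 m. ΔE = E₁ − E₂ = 0.5185 m.
P = γ·Q·ΔE = 9.81 × 0.03524 × 0.5185 = 0.1793 kW.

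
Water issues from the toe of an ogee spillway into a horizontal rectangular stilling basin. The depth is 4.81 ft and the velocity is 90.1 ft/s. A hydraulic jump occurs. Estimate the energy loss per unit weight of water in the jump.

ΔE = 82.6 ft

Fr₁ = V₁/√(g·y₁) = 90.1/√(32.2×4.81) = 7.24.
Sequent-depth ratio: y₂/y₁ = ½[√(1 + 8Fr₁²) − 1] = ½[√420.3 − 1] = 9.75.
y₂ = 9.75 × 4.81 = 46.9 ft.
Head loss: ΔE = (y₂ − y₁)³/(4y₁y₂) = (46.9 − 4.81)³/(4×4.81×46.9) = 74572/902 = 82.6 ft.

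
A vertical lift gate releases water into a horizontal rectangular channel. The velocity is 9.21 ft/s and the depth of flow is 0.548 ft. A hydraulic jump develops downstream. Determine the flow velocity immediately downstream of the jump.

V₂ = 3.49 ft/s

Fr₁ = V₁/√(g·y₁) = 9.21/√(32.2×0.548) = 2.19.
Conjugate-depth relation: y₂/y₁ = ½[√(1 + 8Fr₁²) − 1] = ½[√39.46 − 1] = 2.64.
y₂ = 2.64 × 0.548 = 1.45 ft.
q = V₁·y₁ = 9.21 × 0.548 = 5.05 ft²/s.
V₂ = q/y₂ = 5.05/1.45 = 3.49 ft/s.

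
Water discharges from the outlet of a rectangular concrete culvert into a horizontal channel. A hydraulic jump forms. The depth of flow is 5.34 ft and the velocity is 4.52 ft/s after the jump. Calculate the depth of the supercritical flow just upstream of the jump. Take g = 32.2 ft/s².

y₁ = 1.06 ft

Fr₂ = V₂/√(g·y₂) = 4.52/√(32.2×5.34) = 0.345.
Applying the sequent-depth relation in reverse, y₁/y₂ = ½[√(1 + 8Fr₂²) − 1] = ½[√1.951 − 1] = 0.198.
y₁ = 0.198 × 5.34 = 1.06 ft.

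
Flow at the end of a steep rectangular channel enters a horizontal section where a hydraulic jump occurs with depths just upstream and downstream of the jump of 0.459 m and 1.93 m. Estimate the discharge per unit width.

For a rectangular channel the momentum equation gives q² = ½·g·y₁·y₂·(y₁ + y₂) = ½×9.81×0.459×1.93×2.39 = 10.4.
q = √10.4 = 3.22 m²/s.

q = 3.22 m²/s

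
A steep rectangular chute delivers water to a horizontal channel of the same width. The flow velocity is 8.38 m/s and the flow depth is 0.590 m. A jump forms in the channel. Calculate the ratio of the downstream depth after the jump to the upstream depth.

y₂/y₁ = 4.45

Fr₁ = V₁/√(g·y₁) = 8.38/√(9.81×0.590) = 3.48.
Conjugate-depth relation: y₂/y₁ = ½[√(1 + 8Fr₁²) − 1] = ½[√98.06 − 1] = 4.45.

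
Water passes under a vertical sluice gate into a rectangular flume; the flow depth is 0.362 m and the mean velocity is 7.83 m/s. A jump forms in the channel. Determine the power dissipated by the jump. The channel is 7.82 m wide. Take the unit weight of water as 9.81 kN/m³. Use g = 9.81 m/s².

P = 310 kW

Fr₁ = V₁/√(g·y₁) = 7.83/√(9.81×0.362) = 4.16.
Conjugate-depth relation: y₂/y₁ = ½[√(1 + 8Fr₁²) − 1] = ½[√139.1 − 1] = 5.40.
y₂ = 5.40 × 0.362 = 1.95 m.
Head loss: ΔE = (y₂ − y₁)³/(4y₁y₂) = (1.95 − 0.362)³/(4×0.362×1.95) = 4.03/2.83 = 1.43 m.
q = V₁·y₁ = 7.83 × 0.362 = 2.83 m²/s. Q = q·b = 2.83 × 7.82 = 22.2 m³/s. P = γ·Q·ΔE = 9.81 × 22.2 × 1.43 = 310 kW.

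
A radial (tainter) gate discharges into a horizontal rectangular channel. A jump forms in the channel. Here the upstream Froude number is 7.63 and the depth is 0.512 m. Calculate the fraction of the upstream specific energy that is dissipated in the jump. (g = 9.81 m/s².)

Fr₁ = 7.63 (given).
Bélanger equation: y₂/y₁ = ½[√(1 + 8Fr₁²) − 1] = ½[√466.7 − 1] = 10.3.
y₂ = 10.3 × 0.512 = 5.27 m.
E₁ = y₁(1 + Fr₁²/2) = 0.512×(1 + 7.63²/2) = 15.4 m. ΔE = (y₂ − y₁)³/(4y₁y₂) = 10.0 m. ΔE/E₁ = 10.0/15.4 = 0.649.

ΔE/E₁ = 0.649 (64.9%)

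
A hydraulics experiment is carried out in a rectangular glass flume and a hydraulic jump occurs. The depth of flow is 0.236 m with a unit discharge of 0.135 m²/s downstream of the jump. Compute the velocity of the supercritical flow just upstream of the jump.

V₁ = 2.49 m/s

V₂ = q/y₂ = 0.135/0.236 = 0.572 m/s; Fr₂ = V₂/√(g·y₂) = 0.376.
From the momentum equation (using Fr₂), y₁/y₂ = ½[√(1 + 8Fr₂²) − 1] = ½[√2.131 − 1] = 0.230.
y₁ = 0.230 × 0.236 = 0.0542 m.
V₁ = q/y₁ = 0.135/0.0542 = 2.49 m/s.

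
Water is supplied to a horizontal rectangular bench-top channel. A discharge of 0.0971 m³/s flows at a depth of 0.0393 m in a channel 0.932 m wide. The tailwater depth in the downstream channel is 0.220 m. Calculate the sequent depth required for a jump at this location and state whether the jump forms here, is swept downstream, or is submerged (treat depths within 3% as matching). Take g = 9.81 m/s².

q = Q/b = 0.0971/0.932 = 0.104 m²/s; V₁ = q/y₁ = 2.65 m/s. Fr₁ = V₁/√(g·y₁) = 4.27.
From the momentum equation for a rectangular channel, y₂/y₁ = ½[√(1 + 8Fr₁²) − 1] = ½[√146.8 − 1] = 5.56.
y₂ = 5.56 × 0.0393 = 0.218 m.
Tailwater y_tw = 0.220 m: y_tw ≈ y₂, so the jump forms here.

y₂ = 0.218 m; the jump forms here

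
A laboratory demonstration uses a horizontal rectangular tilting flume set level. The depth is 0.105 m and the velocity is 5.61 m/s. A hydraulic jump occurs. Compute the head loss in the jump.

ΔE = 0.909 m

Fr₁ = V₁/√(g·y₁) = 5.61/√(9.81×0.105) = 5.53.
From the momentum equation for a rectangular channel, y₂/y₁ = ½[√(1 + 8Fr₁²) − 1] = ½[√245.4 − 1] = 7.33.
y₂ = 7.33 × 0.105 = 0.770 m.
Head loss: ΔE = (y₂ − y₁)³/(4y₁y₂) = (0.770 − 0.105)³/(4×0.105×0.770) = 0.294/0.323 = 0.909 m.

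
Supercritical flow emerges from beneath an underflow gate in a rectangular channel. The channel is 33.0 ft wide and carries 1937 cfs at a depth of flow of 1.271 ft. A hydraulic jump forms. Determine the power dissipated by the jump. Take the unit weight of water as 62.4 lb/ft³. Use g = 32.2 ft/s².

P = 4765 hp

q = Q/b = 1937/33.0 = 58.70 ft²/s; V₁ = q/y₁ = 46.18 ft/s. Fr₁ = V₁/√(g·y₁) = 7.219.
By Bélanger, y₂/y₁ = ½[√(1 + 8Fr₁²) − 1] = ½[√417.90 − 1] = 9.721.
y₂ = 9.721 × 1.271 = 12.36 ft.
Head loss: ΔE = (y₂ − y₁)³/(4y₁y₂) = (12.36 − 1.271)³/(4×1.271×12.36) = 1362/62.82 = 21.68 ft.
P = γ·Q·ΔE/550 = 62.4 × 1937 × 21.68 / 550 = 4765 hp.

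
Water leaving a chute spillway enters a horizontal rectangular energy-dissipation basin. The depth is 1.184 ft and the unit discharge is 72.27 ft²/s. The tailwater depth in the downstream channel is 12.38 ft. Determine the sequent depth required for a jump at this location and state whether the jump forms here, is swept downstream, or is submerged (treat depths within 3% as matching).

V₁ = q/y₁ = 72.27/1.184 = 61.04 ft/s. Fr₁ = V₁/√(g·y₁) = 61.04/√(32.2×1.184) = 9.886.
Bélanger equation: y₂/y₁ = ½[√(1 + 8Fr₁²) − 1] = ½[√782.80 − 1] = 13.49.
y₂ = 13.49 × 1.184 = 15.97 ft.
Tailwater y_tw = 12.38 ft: y_tw < y₂, so the jump is swept downstream.

y₂ = 15.97 ft; the jump is swept downstream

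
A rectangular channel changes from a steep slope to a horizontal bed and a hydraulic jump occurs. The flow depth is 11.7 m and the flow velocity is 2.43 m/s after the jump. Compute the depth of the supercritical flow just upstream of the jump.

Fr₂ = V₂/√(g·y₂) = 2.43/√(9.81×11.7) = 0.227.
Since the conjugate-depth ratio holds either way, y₁/y₂ = ½[√(1 + 8Fr₂²) − 1] = ½[√1.412 − 1] = 0.0940.
y₁ = 0.0940 × 11.7 = 1.10 m.

y₁ = 1.10 m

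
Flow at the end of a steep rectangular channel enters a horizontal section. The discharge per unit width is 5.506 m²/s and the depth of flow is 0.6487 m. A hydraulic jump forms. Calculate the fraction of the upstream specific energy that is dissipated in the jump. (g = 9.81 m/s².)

V₁ = q/y₁ = 5.506/0.6487 = 8.488 m/s. Fr₁ = V₁/√(g·y₁) = 8.488/√(9.81×0.6487) = 3.365.
Conjugate-depth relation: y₂/y₁ = ½[√(1 + 8Fr₁²) − 1] = ½[√91.565 − 1] = 4.284.
y₂ = 4.284 × 0.6487 = 2.779 m.
E₁ = y₁ + V₁²/2g = 4.321 m. ΔE = (y₂ − y₁)³/(4y₁y₂) = 1.341 m. ΔE/E₁ = 1.341/4.321 = 0.310.

ΔE/E₁ = 0.310 (31.0%)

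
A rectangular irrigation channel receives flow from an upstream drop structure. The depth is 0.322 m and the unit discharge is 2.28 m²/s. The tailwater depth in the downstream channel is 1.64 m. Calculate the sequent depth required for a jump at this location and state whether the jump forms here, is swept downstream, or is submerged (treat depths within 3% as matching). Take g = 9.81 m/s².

y₂ = 1.66 m; the jump forms here

V₁ = q/y₁ = 2.28/0.322 = 7.08 m/s. Fr₁ = V₁/√(g·y₁) = 7.08/√(9.81×0.322) = 3.98.
Bélanger equation: y₂/y₁ = ½[√(1 + 8Fr₁²) − 1] = ½[√128.0 − 1] = 5.16.
y₂ = 5.16 × 0.322 = 1.66 m.
Tailwater y_tw = 1.64 m: y_tw ≈ y₂, so the jump forms here.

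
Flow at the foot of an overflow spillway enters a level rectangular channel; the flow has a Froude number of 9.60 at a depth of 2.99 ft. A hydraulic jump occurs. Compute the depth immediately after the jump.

Fr₁ = 9.60 (given).
Bélanger equation: y₂/y₁ = ½[√(1 + 8Fr₁²) − 1] = ½[√738.3 − 1] = 13.1.
y₂ = 13.1 × 2.99 = 39.1 ft.

y₂ = 39.1 ft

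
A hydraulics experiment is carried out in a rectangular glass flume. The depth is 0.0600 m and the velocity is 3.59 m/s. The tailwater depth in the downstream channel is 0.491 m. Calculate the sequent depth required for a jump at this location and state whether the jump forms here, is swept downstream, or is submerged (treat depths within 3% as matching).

y₂ = 0.368 m; the jump is submerged

Fr₁ = V₁/√(g·y₁) = 3.59/√(9.81×0.0600) = 4.68.
Conjugate-depth relation: y₂/y₁ = ½[√(1 + 8Fr₁²) − 1] = ½[√176.2 − 1] = 6.14.
y₂ = 6.14 × 0.0600 = 0.368 m.
Tailwater y_tw = 0.491 m: y_tw > y₂, so the jump is submerged.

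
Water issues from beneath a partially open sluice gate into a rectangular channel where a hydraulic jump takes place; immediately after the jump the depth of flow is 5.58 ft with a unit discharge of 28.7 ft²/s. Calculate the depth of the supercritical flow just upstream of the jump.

y₁ = 1.33 ft

V₂ = q/y₂ = 28.7/5.58 = 5.14 ft/s; Fr₂ = V₂/√(g·y₂) = 0.384.
From the momentum equation (using Fr₂), y₁/y₂ = ½[√(1 + 8Fr₂²) − 1] = ½[√2.178 − 1] = 0.238.
y₁ = 0.238 × 5.58 = 1.33 ft.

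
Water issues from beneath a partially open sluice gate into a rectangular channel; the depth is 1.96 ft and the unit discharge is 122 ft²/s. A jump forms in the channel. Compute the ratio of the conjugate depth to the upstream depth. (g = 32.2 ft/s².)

V₁ = q/y₁ = 122/1.96 = 62.2 ft/s. Fr₁ = V₁/√(g·y₁) = 62.2/√(32.2×1.96) = 7.84.
Sequent-depth ratio: y₂/y₁ = ½[√(1 + 8Fr₁²) − 1] = ½[√492.1 − 1] = 10.6.

y₂/y₁ = 10.6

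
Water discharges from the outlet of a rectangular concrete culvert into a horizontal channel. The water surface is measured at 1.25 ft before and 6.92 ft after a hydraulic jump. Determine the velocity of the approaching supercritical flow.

V₁ = 27.0 ft/s

For a rectangular channel the momentum equation gives q² = ½·g·y₁·y₂·(y₁ + y₂) = ½×32.2×1.25×6.92×8.17 = 1138.
q = √1138 = 33.7 ft²/s.
V₁ = q/y₁ = 33.7/1.25 = 27.0 ft/s.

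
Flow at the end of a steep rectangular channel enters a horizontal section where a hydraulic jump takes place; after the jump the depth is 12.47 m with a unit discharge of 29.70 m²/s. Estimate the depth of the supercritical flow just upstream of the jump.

V₂ = q/y₂ = 29.70/12.47 = 2.382 m/s; Fr₂ = V₂/√(g·y₂) = 0.2153.
From the momentum equation (using Fr₂), y₁/y₂ = ½[√(1 + 8Fr₂²) − 1] = ½[√1.3710 − 1] = 0.08544.
y₁ = 0.08544 × 12.47 = 1.065 m.

y₁ = 1.065 m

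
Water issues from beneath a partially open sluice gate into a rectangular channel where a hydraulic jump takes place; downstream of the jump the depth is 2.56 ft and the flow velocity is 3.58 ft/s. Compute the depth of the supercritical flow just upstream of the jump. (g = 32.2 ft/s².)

Fr₂ = V₂/√(g·y₂) = 3.58/√(32.2×2.56) = 0.394.
Applying the sequent-depth relation in reverse, y₁/y₂ = ½[√(1 + 8Fr₂²) − 1] = ½[√2.244 − 1] = 0.249.
y₁ = 0.249 × 2.56 = 0.637 ft.

y₁ = 0.637 ft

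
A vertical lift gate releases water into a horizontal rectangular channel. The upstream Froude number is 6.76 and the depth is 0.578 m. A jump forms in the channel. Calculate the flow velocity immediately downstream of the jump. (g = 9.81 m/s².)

Fr₁ = 6.76 (given).
Conjugate-depth relation: y₂/y₁ = ½[√(1 + 8Fr₁²) − 1] = ½[√366.6 − 1] = 9.07.
y₂ = 9.07 × 0.578 = 5.24 m.
V₁ = Fr₁·√(g·y₁) = 6.76×√(9.81×0.578) = 16.1 m/s; q = V₁·y₁ = 9.30 m²/s.
V₂ = q/y₂ = 9.30/5.24 = 1.77 m/s.

V₂ = 1.77 m/s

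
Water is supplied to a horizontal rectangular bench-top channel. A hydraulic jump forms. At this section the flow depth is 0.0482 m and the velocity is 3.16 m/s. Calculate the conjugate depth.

Fr₁ = V₁/√(g·y₁) = 3.16/√(9.81×0.0482) = 4.60.
Bélanger equation: y₂/y₁ = ½[√(1 + 8Fr₁²) − 1] = ½[√169.9 − 1] = 6.02.
y₂ = 6.02 × 0.0482 = 0.290 m.

y₂ = 0.290 m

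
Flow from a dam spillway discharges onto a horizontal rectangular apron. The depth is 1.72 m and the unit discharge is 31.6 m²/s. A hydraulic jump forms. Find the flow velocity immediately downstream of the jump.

V₂ = 3.14 m/s

V₁ = q/y₁ = 31.6/1.72 = 18.4 m/s. Fr₁ = V₁/√(g·y₁) = 18.4/√(9.81×1.72) = 4.47.
Conjugate-depth relation: y₂/y₁ = ½[√(1 + 8Fr₁²) − 1] = ½[√161.0 − 1] = 5.84.
y₂ = 5.84 × 1.72 = 10.1 m.
V₂ = q/y₂ = 31.6/10.1 = 3.14 m/s.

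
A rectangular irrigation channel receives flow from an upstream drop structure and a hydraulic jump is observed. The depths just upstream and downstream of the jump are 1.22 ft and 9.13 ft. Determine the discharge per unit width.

q = 43.1 ft²/s

For a rectangular channel the momentum equation gives q² = ½·g·y₁·y₂·(y₁ + y₂) = ½×32.2×1.22×9.13×10.4 = 1856.
q = √1856 = 43.1 ft²/s.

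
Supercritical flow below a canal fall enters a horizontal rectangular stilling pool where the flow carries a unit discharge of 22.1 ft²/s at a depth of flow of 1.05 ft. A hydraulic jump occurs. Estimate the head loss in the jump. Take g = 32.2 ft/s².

ΔE = 2.73 ft

V₁ = q/y₁ = 22.1/1.05 = 21.0 ft/s. Fr₁ = V₁/√(g·y₁) = 21.0/√(32.2×1.05) = 3.62.
Sequent-depth ratio: y₂/y₁ = ½[√(1 + 8Fr₁²) − 1] = ½[√105.8 − 1] = 4.64.
y₂ = 4.64 × 1.05 = 4.88 ft.
V₂ = q/y₂ = 22.1/4.88 = 4.53 ft/s. E₁ = y₁ + V₁²/2g = 7.93 ft; E₂ = y₂ + V₂²/2g = 5.19 ft. ΔE = E₁ − E₂ = 2.73 ft.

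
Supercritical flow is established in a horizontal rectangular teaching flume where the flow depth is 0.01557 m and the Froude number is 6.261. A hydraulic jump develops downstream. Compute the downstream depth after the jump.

Fr₁ = 6.261 (given).
From the momentum equation for a rectangular channel, y₂/y₁ = ½[√(1 + 8Fr₁²) − 1] = ½[√314.60 − 1] = 8.368.
y₂ = 8.368 × 0.01557 = 0.1303 m.

y₂ = 0.1303 m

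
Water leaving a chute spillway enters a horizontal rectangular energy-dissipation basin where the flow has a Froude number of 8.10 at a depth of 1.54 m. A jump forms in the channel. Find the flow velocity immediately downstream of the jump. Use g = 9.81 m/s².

Fr₁ = 8.10 (given).
Bélanger equation: y₂/y₁ = ½[√(1 + 8Fr₁²) − 1] = ½[√525.9 − 1] = 11.0.
y₂ = 11.0 × 1.54 = 16.9 m.
V₁ = Fr₁·√(g·y₁) = 8.10×√(9.81×1.54) = 31.5 m/s; q = V₁·y₁ = 48.5 m²/s.
V₂ = q/y₂ = 48.5/16.9 = 2.87 m/s.

V₂ = 2.87 m/s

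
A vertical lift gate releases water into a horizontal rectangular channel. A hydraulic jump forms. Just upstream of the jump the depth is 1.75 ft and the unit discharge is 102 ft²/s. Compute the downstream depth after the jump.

y₂ = 18.4 ft

V₁ = q/y₁ = 102/1.75 = 58.3 ft/s. Fr₁ = V₁/√(g·y₁) = 58.3/√(32.2×1.75) = 7.76.
Sequent-depth ratio: y₂/y₁ = ½[√(1 + 8Fr₁²) − 1] = ½[√483.3 − 1] = 10.5.
y₂ = 10.5 × 1.75 = 18.4 ft.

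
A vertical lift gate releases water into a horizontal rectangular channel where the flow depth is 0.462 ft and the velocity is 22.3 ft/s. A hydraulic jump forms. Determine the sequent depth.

y₂ = 3.55 ft

Fr₁ = V₁/√(g·y₁) = 22.3/√(32.2×0.462) = 5.78.
Sequent-depth ratio: y₂/y₁ = ½[√(1 + 8Fr₁²) − 1] = ½[√268.4 − 1] = 7.69.
y₂ = 7.69 × 0.462 = 3.55 ft.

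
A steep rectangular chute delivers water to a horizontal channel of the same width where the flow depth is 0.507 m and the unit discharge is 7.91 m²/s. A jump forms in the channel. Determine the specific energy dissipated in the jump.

V₁ = q/y₁ = 7.91/0.507 = 15.6 m/s. Fr₁ = V₁/√(g·y₁) = 15.6/√(9.81×0.507) = 7.00.
Sequent-depth ratio: y₂/y₁ = ½[√(1 + 8Fr₁²) − 1] = ½[√392.5 − 1] = 9.41.
y₂ = 9.41 × 0.507 = 4.77 m.
Head loss: ΔE = (y₂ − y₁)³/(4y₁y₂) = (4.77 − 0.507)³/(4×0.507×4.77) = 77.4/9.67 = 8.00 m.

ΔE = 8.00 m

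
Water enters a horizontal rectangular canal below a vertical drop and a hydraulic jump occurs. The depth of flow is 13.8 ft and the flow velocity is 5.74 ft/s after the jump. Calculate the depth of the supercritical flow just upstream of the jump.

y₁ = 1.81 ft

Fr₂ = V₂/√(g·y₂) = 5.74/√(32.2×13.8) = 0.272.
The Bélanger relation is symmetric: y₁/y₂ = ½[√(1 + 8Fr₂²) − 1] = ½[√1.593 − 1] = 0.131.
y₁ = 0.131 × 13.8 = 1.81 ft.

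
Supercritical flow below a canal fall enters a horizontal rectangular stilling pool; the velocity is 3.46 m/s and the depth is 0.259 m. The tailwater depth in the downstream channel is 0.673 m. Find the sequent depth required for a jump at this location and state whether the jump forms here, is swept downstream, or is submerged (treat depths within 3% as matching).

Fr₁ = V₁/√(g·y₁) = 3.46/√(9.81×0.259) = 2.17.
From the momentum equation for a rectangular channel, y₂/y₁ = ½[√(1 + 8Fr₁²) − 1] = ½[√38.69 − 1] = 2.61.
y₂ = 2.61 × 0.259 = 0.676 m.
Tailwater y_tw = 0.673 m: y_tw ≈ y₂, so the jump forms here.

y₂ = 0.676 m; the jump forms here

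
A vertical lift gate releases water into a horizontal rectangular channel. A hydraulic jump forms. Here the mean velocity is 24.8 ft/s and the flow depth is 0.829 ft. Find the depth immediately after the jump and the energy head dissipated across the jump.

y₂ = 5.23 ft; ΔE = 4.91 ft

Fr₁ = V₁/√(g·y₁) = 24.8/√(32.2×0.829) = 4.80.
From the momentum equation for a rectangular channel, y₂/y₁ = ½[√(1 + 8Fr₁²) − 1] = ½[√185.3 − 1] = 6.31.
y₂ = 6.31 × 0.829 = 5.23 ft.
Head loss: ΔE = (y₂ − y₁)³/(4y₁y₂) = (5.23 − 0.829)³/(4×0.829×5.23) = 85.1/17.3 = 4.91 ft.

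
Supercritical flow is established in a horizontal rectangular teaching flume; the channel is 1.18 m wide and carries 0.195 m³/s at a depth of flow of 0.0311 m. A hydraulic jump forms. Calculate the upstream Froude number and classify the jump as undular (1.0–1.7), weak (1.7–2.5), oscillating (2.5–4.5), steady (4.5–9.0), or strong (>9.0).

Fr₁ = 9.62; strong jump

q = Q/b = 0.195/1.18 = 0.165 m²/s; V₁ = q/y₁ = 5.31 m/s. Fr₁ = V₁/√(g·y₁) = 9.62.
Fr₁ = 9.62 lies in the strong range.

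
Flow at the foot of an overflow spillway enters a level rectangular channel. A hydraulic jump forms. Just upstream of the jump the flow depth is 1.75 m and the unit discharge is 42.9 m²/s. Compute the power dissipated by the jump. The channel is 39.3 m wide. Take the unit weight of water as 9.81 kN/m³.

P = 299242 kW

V₁ = q/y₁ = 42.9/1.75 = 24.5 m/s. Fr₁ = V₁/√(g·y₁) = 24.5/√(9.81×1.75) = 5.92.
Sequent-depth ratio: y₂/y₁ = ½[√(1 + 8Fr₁²) − 1] = ½[√281.0 − 1] = 7.88.
y₂ = 7.88 × 1.75 = 13.8 m.
V₂ = q/y₂ = 42.9/13.8 = 3.11 m/s. E₁ = y₁ + V₁²/2g = 32.4 m; E₂ = y₂ + V₂²/2g = 14.3 m. ΔE = E₁ − E₂ = 18.1 m.
Q = q·b = 42.9 × 39.3 = 1686 m³/s. P = γ·Q·ΔE = 9.81 × 1686 × 18.1 = 299242 kW.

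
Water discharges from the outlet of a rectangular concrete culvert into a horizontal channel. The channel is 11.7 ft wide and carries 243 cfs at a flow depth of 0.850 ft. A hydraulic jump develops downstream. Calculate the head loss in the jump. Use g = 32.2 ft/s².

q = Q/b = 243/11.7 = 20.8 ft²/s; V₁ = q/y₁ = 24.4 ft/s. Fr₁ = V₁/√(g·y₁) = 4.67.
Sequent-depth ratio: y₂/y₁ = ½[√(1 + 8Fr₁²) − 1] = ½[√175.5 − 1] = 6.12.
y₂ = 6.12 × 0.850 = 5.21 ft.
V₂ = q/y₂ = 20.8/5.21 = 3.99 ft/s. E₁ = y₁ + V₁²/2g = 10.1 ft; E₂ = y₂ + V₂²/2g = 5.45 ft. ΔE = E₁ − E₂ = 4.67 ft.

ΔE = 4.67 ft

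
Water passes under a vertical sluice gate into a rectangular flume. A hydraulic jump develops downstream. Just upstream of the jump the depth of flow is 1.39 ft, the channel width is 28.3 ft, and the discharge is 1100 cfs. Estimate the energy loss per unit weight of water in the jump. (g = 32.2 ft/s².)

ΔE = 5.57 ft

q = Q/b = 1100/28.3 = 38.9 ft²/s; V₁ = q/y₁ = 28.0 ft/s. Fr₁ = V₁/√(g·y₁) = 4.18.
Conjugate-depth relation: y₂/y₁ = ½[√(1 + 8Fr₁²) − 1] = ½[√140.8 − 1] = 5.43.
y₂ = 5.43 × 1.39 = 7.55 ft.
Head loss: ΔE = (y₂ − y₁)³/(4y₁y₂) = (7.55 − 1.39)³/(4×1.39×7.55) = 234/42.0 = 5.57 ft.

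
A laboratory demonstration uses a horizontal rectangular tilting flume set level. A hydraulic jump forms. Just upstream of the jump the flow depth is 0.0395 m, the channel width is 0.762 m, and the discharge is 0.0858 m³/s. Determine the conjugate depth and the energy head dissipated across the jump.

q = Q/b = 0.0858/0.762 = 0.113 m²/s; V₁ = q/y₁ = 2.85 m/s. Fr₁ = V₁/√(g·y₁) = 4.58.
From the momentum equation for a rectangular channel, y₂/y₁ = ½[√(1 + 8Fr₁²) − 1] = ½[√168.8 − 1] = 6.00.
y₂ = 6.00 × 0.0395 = 0.237 m.
Head loss: ΔE = (y₂ − y₁)³/(4y₁y₂) = (0.237 − 0.0395)³/(4×0.0395×0.237) = 0.00768/0.0374 = 0.205 m.

y₂ = 0.237 m; ΔE = 0.205 m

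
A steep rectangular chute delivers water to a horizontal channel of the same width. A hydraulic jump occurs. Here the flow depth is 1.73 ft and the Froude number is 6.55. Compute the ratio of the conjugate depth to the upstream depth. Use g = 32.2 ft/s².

Fr₁ = 6.55 (given).
By Bélanger, y₂/y₁ = ½[√(1 + 8Fr₁²) − 1] = ½[√344.2 − 1] = 8.78.

y₂/y₁ = 8.78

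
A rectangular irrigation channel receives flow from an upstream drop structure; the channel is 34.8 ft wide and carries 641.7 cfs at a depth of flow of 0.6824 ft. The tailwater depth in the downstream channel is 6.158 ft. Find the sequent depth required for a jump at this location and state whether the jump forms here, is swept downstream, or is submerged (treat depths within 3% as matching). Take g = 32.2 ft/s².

y₂ = 5.232 ft; the jump is submerged

q = Q/b = 641.7/34.8 = 18.44 ft²/s; V₁ = q/y₁ = 27.02 ft/s. Fr₁ = V₁/√(g·y₁) = 5.765.
Conjugate-depth relation: y₂/y₁ = ½[√(1 + 8Fr₁²) − 1] = ½[√266.84 − 1] = 7.668.
y₂ = 7.668 × 0.6824 = 5.232 ft.
Tailwater y_tw = 6.158 ft: y_tw > y₂, so the jump is submerged.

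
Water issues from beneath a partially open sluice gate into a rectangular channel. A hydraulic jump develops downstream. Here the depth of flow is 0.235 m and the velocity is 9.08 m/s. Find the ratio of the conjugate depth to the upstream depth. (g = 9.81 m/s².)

y₂/y₁ = 7.97

Fr₁ = V₁/√(g·y₁) = 9.08/√(9.81×0.235) = 5.98.
Sequent-depth ratio: y₂/y₁ = ½[√(1 + 8Fr₁²) − 1] = ½[√287.1 − 1] = 7.97.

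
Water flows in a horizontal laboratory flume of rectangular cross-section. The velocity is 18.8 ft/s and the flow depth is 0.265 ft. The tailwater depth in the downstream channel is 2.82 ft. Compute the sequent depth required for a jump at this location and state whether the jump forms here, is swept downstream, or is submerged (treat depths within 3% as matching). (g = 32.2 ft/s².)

Fr₁ = V₁/√(g·y₁) = 18.8/√(32.2×0.265) = 6.44.
Bélanger equation: y₂/y₁ = ½[√(1 + 8Fr₁²) − 1] = ½[√332.4 − 1] = 8.62.
y₂ = 8.62 × 0.265 = 2.28 ft.
Tailwater y_tw = 2.82 ft: y_tw > y₂, so the jump is submerged.

y₂ = 2.28 ft; the jump is submerged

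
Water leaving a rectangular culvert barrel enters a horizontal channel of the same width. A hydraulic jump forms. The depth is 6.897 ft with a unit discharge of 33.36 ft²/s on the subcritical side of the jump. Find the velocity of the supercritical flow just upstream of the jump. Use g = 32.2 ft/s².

V₁ = 27.06 ft/s

V₂ = q/y₂ = 33.36/6.897 = 4.837 ft/s; Fr₂ = V₂/√(g·y₂) = 0.3246.
Since the conjugate-depth ratio holds either way, y₁/y₂ = ½[√(1 + 8Fr₂²) − 1] = ½[√1.8428 − 1] = 0.1787.
y₁ = 0.1787 × 6.897 = 1.233 ft.
V₁ = q/y₁ = 33.36/1.233 = 27.06 ft/s.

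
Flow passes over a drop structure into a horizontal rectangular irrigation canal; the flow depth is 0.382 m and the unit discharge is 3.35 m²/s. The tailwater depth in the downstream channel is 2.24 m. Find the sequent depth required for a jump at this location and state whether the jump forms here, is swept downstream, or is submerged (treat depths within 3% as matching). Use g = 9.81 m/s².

y₂ = 2.26 m; the jump forms here

V₁ = q/y₁ = 3.35/0.382 = 8.77 m/s. Fr₁ = V₁/√(g·y₁) = 8.77/√(9.81×0.382) = 4.53.
Sequent-depth ratio: y₂/y₁ = ½[√(1 + 8Fr₁²) − 1] = ½[√165.2 − 1] = 5.93.
y₂ = 5.93 × 0.382 = 2.26 m.
Tailwater y_tw = 2.24 m: y_tw ≈ y₂, so the jump forms here.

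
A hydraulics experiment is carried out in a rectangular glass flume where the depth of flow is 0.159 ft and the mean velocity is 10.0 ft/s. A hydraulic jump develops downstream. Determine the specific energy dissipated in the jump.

Fr₁ = V₁/√(g·y₁) = 10.0/√(32.2×0.159) = 4.42.
Sequent-depth ratio: y₂/y₁ = ½[√(1 + 8Fr₁²) − 1] = ½[√157.3 − 1] = 5.77.
y₂ = 5.77 × 0.159 = 0.917 ft.
q = V₁·y₁ = 10.0 × 0.159 = 1.59 ft²/s. V₂ = q/y₂ = 1.59/0.917 = 1.73 ft/s. E₁ = y₁ + V₁²/2g = 1.71 ft; E₂ = y₂ + V₂²/2g = 0.964 ft. ΔE = E₁ − E₂ = 0.748 ft.

ΔE = 0.748 ft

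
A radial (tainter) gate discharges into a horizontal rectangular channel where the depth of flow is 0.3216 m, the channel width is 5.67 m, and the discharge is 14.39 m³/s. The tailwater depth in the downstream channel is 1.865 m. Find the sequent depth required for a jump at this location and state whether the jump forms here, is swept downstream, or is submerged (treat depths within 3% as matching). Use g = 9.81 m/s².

y₂ = 1.866 m; the jump forms here

q = Q/b = 14.39/5.67 = 2.538 m²/s; V₁ = q/y₁ = 7.892 m/s. Fr₁ = V₁/√(g·y₁) = 4.443.
Conjugate-depth relation: y₂/y₁ = ½[√(1 + 8Fr₁²) − 1] = ½[√158.92 − 1] = 5.803.
y₂ = 5.803 × 0.3216 = 1.866 m.
Tailwater y_tw = 1.865 m: y_tw ≈ y₂, so the jump forms here.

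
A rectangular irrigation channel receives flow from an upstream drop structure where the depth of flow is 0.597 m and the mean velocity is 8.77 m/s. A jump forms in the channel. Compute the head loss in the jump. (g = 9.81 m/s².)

ΔE = 1.56 m

Fr₁ = V₁/√(g·y₁) = 8.77/√(9.81×0.597) = 3.62.
From the momentum equation for a rectangular channel, y₂/y₁ = ½[√(1 + 8Fr₁²) − 1] = ½[√106.1 − 1] = 4.65.
y₂ = 4.65 × 0.597 = 2.78 m.
q = V₁·y₁ = 8.77 × 0.597 = 5.24 m²/s. V₂ = q/y₂ = 5.24/2.78 = 1.89 m/s. E₁ = y₁ + V₁²/2g = 4.52 m; E₂ = y₂ + V₂²/2g = 2.96 m. ΔE = E₁ − E₂ = 1.56 m.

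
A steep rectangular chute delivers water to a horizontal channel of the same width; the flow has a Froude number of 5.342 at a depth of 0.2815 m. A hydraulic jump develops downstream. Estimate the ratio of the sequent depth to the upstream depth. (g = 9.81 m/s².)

Fr₁ = 5.342 (given).
From the momentum equation for a rectangular channel, y₂/y₁ = ½[√(1 + 8Fr₁²) − 1] = ½[√229.30 − 1] = 7.071.

y₂/y₁ = 7.071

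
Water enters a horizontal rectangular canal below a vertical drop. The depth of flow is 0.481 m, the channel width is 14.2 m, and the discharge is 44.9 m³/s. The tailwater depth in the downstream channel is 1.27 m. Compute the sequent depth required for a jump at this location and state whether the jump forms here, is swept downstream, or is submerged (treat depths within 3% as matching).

y₂ = 1.83 m; the jump is swept downstream

q = Q/b = 44.9/14.2 = 3.16 m²/s; V₁ = q/y₁ = 6.57 m/s. Fr₁ = V₁/√(g·y₁) = 3.03.
By Bélanger, y₂/y₁ = ½[√(1 + 8Fr₁²) − 1] = ½[√74.27 − 1] = 3.81.
y₂ = 3.81 × 0.481 = 1.83 m.
Tailwater y_tw = 1.27 m: y_tw < y₂, so the jump is swept downstream.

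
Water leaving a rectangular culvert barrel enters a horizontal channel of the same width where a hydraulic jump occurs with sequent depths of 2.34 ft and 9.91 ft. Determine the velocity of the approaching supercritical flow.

For a rectangular channel the momentum equation gives q² = ½·g·y₁·y₂·(y₁ + y₂) = ½×32.2×2.34×9.91×12.2 = 4574.
q = √4574 = 67.6 ft²/s.
V₁ = q/y₁ = 67.6/2.34 = 28.9 ft/s.

V₁ = 28.9 ft/s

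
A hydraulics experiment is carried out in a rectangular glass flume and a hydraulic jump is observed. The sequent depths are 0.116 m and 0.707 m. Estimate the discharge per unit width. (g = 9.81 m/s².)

For a rectangular channel the momentum equation gives q² = ½·g·y₁·y₂·(y₁ + y₂) = ½×9.81×0.116×0.707×0.823 = 0.331.
q = √0.331 = 0.575 m²/s.

q = 0.575 m²/s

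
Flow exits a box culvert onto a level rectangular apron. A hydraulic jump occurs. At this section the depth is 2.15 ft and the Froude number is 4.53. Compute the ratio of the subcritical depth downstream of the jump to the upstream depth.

Fr₁ = 4.53 (given).
Conjugate-depth relation: y₂/y₁ = ½[√(1 + 8Fr₁²) − 1] = ½[√165.2 − 1] = 5.93.

y₂/y₁ = 5.93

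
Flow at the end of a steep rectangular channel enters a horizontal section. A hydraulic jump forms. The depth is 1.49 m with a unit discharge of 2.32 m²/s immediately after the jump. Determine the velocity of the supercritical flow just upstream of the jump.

V₂ = q/y₂ = 2.32/1.49 = 1.56 m/s; Fr₂ = V₂/√(g·y₂) = 0.407.
From the momentum equation (using Fr₂), y₁/y₂ = ½[√(1 + 8Fr₂²) − 1] = ½[√2.327 − 1] = 0.263.
y₁ = 0.263 × 1.49 = 0.391 m.
V₁ = q/y₁ = 2.32/0.391 = 5.93 m/s.

V₁ = 5.93 m/s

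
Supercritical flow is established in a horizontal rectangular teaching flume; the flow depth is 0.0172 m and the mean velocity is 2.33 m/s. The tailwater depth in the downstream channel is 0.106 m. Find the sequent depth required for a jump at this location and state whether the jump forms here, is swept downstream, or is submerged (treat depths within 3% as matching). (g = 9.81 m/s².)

y₂ = 0.130 m; the jump is swept downstream

Fr₁ = V₁/√(g·y₁) = 2.33/√(9.81×0.0172) = 5.67.
Sequent-depth ratio: y₂/y₁ = ½[√(1 + 8Fr₁²) − 1] = ½[√258.4 − 1] = 7.54.
y₂ = 7.54 × 0.0172 = 0.130 m.
Tailwater y_tw = 0.106 m: y_tw < y₂, so the jump is swept downstream.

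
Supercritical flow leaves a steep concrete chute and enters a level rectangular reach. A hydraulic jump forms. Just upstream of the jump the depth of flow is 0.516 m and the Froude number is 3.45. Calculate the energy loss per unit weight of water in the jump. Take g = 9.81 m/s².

Fr₁ = 3.45 (given).
Conjugate-depth relation: y₂/y₁ = ½[√(1 + 8Fr₁²) − 1] = ½[√96.22 − 1] = 4.40.
y₂ = 4.40 × 0.516 = 2.27 m.
V₁ = Fr₁·√(g·y₁) = 3.45×√(9.81×0.516) = 7.76 m/s; q = V₁·y₁ = 4.01 m²/s. V₂ = q/y₂ = 4.01/2.27 = 1.76 m/s. E₁ = y₁ + V₁²/2g = 3.59 m; E₂ = y₂ + V₂²/2g = 2.43 m. ΔE = E₁ − E₂ = 1.16 m.

ΔE = 1.16 m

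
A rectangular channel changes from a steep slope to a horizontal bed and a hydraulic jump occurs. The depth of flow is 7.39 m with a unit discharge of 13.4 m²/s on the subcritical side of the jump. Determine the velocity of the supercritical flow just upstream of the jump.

V₁ = 21.7 m/s

V₂ = q/y₂ = 13.4/7.39 = 1.81 m/s; Fr₂ = V₂/√(g·y₂) = 0.213.
Applying the sequent-depth relation in reverse, y₁/y₂ = ½[√(1 + 8Fr₂²) − 1] = ½[√1.363 − 1] = 0.0837.
y₁ = 0.0837 × 7.39 = 0.619 m.
V₁ = q/y₁ = 13.4/0.619 = 21.7 m/s.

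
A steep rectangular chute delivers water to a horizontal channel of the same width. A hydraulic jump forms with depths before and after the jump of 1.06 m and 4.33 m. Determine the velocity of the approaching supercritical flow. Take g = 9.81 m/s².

For a rectangular channel the momentum equation gives q² = ½·g·y₁·y₂·(y₁ + y₂) = ½×9.81×1.06×4.33×5.39 = 121.
q = √121 = 11.0 m²/s.
V₁ = q/y₁ = 11.0/1.06 = 10.4 m/s.

V₁ = 10.4 m/s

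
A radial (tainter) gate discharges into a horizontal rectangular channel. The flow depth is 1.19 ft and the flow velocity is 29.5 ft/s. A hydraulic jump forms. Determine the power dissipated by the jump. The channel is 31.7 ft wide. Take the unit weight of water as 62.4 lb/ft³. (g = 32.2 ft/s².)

Fr₁ = V₁/√(g·y₁) = 29.5/√(32.2×1.19) = 4.77.
By Bélanger, y₂/y₁ = ½[√(1 + 8Fr₁²) − 1] = ½[√182.7 − 1] = 6.26.
y₂ = 6.26 × 1.19 = 7.45 ft.
q = V₁·y₁ = 29.5 × 1.19 = 35.1 ft²/s. V₂ = q/y₂ = 35.1/7.45 = 4.71 ft/s. E₁ = y₁ + V₁²/2g = 14.7 ft; E₂ = y₂ + V₂²/2g = 7.79 ft. ΔE = E₁ − E₂ = 6.91 ft.
Q = q·b = 35.1 × 31.7 = 1113 cfs. P = γ·Q·ΔE/550 = 62.4 × 1113 × 6.91 / 550 = 873 hp.

P = 873 hp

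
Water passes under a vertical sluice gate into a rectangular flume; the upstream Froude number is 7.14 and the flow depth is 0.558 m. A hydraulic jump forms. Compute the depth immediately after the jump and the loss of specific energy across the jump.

Fr₁ = 7.14 (given).
By Bélanger, y₂/y₁ = ½[√(1 + 8Fr₁²) − 1] = ½[√408.8 − 1] = 9.61.
y₂ = 9.61 × 0.558 = 5.36 m.
Head loss: ΔE = (y₂ − y₁)³/(4y₁y₂) = (5.36 − 0.558)³/(4×0.558×5.36) = 111/12.0 = 9.26 m.

y₂ = 5.36 m; ΔE = 9.26 m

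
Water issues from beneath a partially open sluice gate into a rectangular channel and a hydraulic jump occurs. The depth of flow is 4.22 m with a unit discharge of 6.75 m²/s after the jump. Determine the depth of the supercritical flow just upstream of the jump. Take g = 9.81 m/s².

V₂ = q/y₂ = 6.75/4.22 = 1.60 m/s; Fr₂ = V₂/√(g·y₂) = 0.249.
Since the conjugate-depth ratio holds either way, y₁/y₂ = ½[√(1 + 8Fr₂²) − 1] = ½[√1.494 − 1] = 0.111.
y₁ = 0.111 × 4.22 = 0.469 m.

y₁ = 0.469 m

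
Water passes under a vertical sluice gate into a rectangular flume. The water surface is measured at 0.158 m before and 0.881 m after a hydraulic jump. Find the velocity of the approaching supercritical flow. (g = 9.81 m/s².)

For a rectangular channel the momentum equation gives q² = ½·g·y₁·y₂·(y₁ + y₂) = ½×9.81×0.158×0.881×1.04 = 0.709.
q = √0.709 = 0.842 m²/s.
V₁ = q/y₁ = 0.842/0.158 = 5.33 m/s.

V₁ = 5.33 m/s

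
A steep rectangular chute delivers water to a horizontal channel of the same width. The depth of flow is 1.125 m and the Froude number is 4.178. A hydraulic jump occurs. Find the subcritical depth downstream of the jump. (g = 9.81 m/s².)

Fr₁ = 4.178 (given).
From the momentum equation for a rectangular channel, y₂/y₁ = ½[√(1 + 8Fr₁²) − 1] = ½[√140.65 − 1] = 5.430.
y₂ = 5.430 × 1.125 = 6.108 m.

y₂ = 6.108 m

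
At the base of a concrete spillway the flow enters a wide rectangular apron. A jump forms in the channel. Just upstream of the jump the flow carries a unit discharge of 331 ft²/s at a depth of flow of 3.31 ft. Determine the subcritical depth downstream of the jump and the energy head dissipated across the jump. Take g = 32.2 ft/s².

V₁ = q/y₁ = 331/3.31 = 100 ft/s. Fr₁ = V₁/√(g·y₁) = 100/√(32.2×3.31) = 9.69.
By Bélanger, y₂/y₁ = ½[√(1 + 8Fr₁²) − 1] = ½[√751.6 − 1] = 13.2.
y₂ = 13.2 × 3.31 = 43.7 ft.
Head loss: ΔE = (y₂ − y₁)³/(4y₁y₂) = (43.7 − 3.31)³/(4×3.31×43.7) = 65975/579 = 114 ft.

y₂ = 43.7 ft; ΔE = 114 ft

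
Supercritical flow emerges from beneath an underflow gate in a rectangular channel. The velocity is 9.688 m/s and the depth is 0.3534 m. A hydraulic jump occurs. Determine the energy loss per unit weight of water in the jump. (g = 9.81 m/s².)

ΔE = 2.606 m

Fr₁ = V₁/√(g·y₁) = 9.688/√(9.81×0.3534) = 5.203.
By Bélanger, y₂/y₁ = ½[√(1 + 8Fr₁²) − 1] = ½[√217.58 − 1] = 6.875.
y₂ = 6.875 × 0.3534 = 2.430 m.
Head loss: ΔE = (y₂ − y₁)³/(4y₁y₂) = (2.430 − 0.3534)³/(4×0.3534×2.430) = 8.952/3.435 = 2.606 m.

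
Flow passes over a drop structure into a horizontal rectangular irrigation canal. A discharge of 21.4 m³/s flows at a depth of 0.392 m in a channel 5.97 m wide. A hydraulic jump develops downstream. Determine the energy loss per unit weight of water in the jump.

q = Q/b = 21.4/5.97 = 3.58 m²/s; V₁ = q/y₁ = 9.14 m/s. Fr₁ = V₁/√(g·y₁) = 4.66.
From the momentum equation for a rectangular channel, y₂/y₁ = ½[√(1 + 8Fr₁²) − 1] = ½[√175.0 − 1] = 6.11.
y₂ = 6.11 × 0.392 = 2.40 m.
Head loss: ΔE = (y₂ − y₁)³/(4y₁y₂) = (2.40 − 0.392)³/(4×0.392×2.40) = 8.05/3.76 = 2.14 m.

ΔE = 2.14 m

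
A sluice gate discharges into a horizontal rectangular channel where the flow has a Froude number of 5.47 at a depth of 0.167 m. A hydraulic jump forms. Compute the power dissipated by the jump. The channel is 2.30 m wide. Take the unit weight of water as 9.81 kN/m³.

Fr₁ = 5.47 (given).
Sequent-depth ratio: y₂/y₁ = ½[√(1 + 8Fr₁²) − 1] = ½[√240.4 − 1] = 7.25.
y₂ = 7.25 × 0.167 = 1.21 m.
V₁ = Fr₁·√(g·y₁) = 5.47×√(9.81×0.167) = 7.00 m/s; q = V₁·y₁ = 1.17 m²/s. V₂ = q/y₂ = 1.17/1.21 = 0.965 m/s. E₁ = y₁ + V₁²/2g = 2.67 m; E₂ = y₂ + V₂²/2g = 1.26 m. ΔE = E₁ − E₂ = 1.41 m.
Q = q·b = 1.17 × 2.30 = 2.69 m³/s. P = γ·Q·ΔE = 9.81 × 2.69 × 1.41 = 37.1 kW.

P = 37.1 kW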